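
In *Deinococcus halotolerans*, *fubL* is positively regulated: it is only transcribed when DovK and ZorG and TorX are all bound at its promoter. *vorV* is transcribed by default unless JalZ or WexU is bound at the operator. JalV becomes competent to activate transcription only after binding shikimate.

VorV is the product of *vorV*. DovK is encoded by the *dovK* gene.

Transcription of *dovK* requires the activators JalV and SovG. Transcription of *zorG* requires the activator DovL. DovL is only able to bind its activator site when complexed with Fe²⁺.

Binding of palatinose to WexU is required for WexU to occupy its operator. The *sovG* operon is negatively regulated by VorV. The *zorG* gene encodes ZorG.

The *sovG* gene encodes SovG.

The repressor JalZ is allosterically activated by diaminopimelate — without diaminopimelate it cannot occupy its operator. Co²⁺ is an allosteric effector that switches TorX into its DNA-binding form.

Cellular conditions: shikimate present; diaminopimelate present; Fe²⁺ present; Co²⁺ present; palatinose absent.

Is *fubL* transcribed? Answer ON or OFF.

ON

Shikimate is present, so JalV is active.
Diaminopimelate is present, so JalZ is active.
Palatinose is absent, so WexU is inactive.
With repressor JalZ bound, *vorV* is not transcribed.
So VorV is not produced.
With no repressor bound, *sovG* is transcribed.
So SovG is produced and active.
No repressor is bound and JalV and SovG are active, so *dovK* is transcribed.
So DovK is produced and active.
Fe²⁺ is present, so DovL is active.
No repressor is bound and DovL is active, so *zorG* is transcribed.
So ZorG is produced and active.
Co²⁺ is present, so TorX is active.
No repressor is bound and DovK and ZorG and TorX are active, so *fubL* is transcribed.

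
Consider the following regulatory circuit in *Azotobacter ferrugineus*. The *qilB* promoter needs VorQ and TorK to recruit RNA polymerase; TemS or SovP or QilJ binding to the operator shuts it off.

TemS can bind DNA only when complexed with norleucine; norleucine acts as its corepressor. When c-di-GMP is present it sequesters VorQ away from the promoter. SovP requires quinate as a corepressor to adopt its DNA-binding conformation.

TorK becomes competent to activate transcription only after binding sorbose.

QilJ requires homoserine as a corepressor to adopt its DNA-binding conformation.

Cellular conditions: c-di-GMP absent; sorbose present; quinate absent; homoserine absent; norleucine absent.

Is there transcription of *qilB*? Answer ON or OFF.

ON

Norleucine is absent, so TemS is inactive.
c-di-GMP is absent, so VorQ is active.
Quinate is absent, so SovP is inactive.
Homoserine is absent, so QilJ is inactive.
Sorbose is present, so TorK is active.
No repressor is bound and VorQ and TorK are active, so *qilB* is transcribed.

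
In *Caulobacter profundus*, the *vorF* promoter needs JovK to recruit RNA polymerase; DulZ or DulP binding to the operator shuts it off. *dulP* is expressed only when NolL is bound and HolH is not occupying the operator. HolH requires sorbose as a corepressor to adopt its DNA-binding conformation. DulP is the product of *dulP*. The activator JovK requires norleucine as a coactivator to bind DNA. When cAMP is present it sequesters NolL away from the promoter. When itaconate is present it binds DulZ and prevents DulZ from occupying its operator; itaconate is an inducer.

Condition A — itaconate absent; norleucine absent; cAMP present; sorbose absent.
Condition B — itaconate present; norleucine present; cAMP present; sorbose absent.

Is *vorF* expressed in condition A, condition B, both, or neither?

B only

Condition A:
Itaconate is absent, so DulZ is active.
Norleucine is absent, so JovK is inactive.
cAMP is present, so NolL is inactive.
Sorbose is absent, so HolH is inactive.
Required activator NolL is absent, so *dulP* is not transcribed.
So DulP is not produced.
With repressor DulZ bound, *vorF* is not transcribed.
→ *vorF* is OFF in A.
Condition B:
Itaconate is present, so DulZ is inactive.
Norleucine is present, so JovK is active.
cAMP is present, so NolL is inactive.
Sorbose is absent, so HolH is inactive.
Required activator NolL is absent, so *dulP* is not transcribed.
So DulP is not produced.
No repressor is bound and JovK is active, so *vorF* is transcribed.
→ *vorF* is ON in B.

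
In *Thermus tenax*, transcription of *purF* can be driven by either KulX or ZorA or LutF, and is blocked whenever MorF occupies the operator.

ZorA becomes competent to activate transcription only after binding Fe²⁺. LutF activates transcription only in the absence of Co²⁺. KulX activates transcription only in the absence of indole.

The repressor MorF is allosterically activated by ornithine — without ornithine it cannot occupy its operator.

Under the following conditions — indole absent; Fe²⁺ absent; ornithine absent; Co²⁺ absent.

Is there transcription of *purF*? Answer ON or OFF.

Ornithine is absent, so MorF is inactive.
Indole is absent, so KulX is active.
Fe²⁺ is absent, so ZorA is inactive.
Co²⁺ is absent, so LutF is active.
Activator KulX is present, so *purF* is transcribed.

ON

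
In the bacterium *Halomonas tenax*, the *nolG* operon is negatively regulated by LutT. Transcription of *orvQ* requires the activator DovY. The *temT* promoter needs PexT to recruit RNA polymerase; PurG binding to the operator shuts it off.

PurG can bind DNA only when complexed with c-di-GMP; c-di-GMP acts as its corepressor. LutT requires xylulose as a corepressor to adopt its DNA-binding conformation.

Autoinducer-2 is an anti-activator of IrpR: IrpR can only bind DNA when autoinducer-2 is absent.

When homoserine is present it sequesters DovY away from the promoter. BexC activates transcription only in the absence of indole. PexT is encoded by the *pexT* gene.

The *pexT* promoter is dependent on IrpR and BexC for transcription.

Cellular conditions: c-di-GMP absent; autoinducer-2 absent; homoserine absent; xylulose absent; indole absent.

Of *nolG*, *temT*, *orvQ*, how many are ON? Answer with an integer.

3

Xylulose is absent, so LutT is inactive.
With no repressor bound, *nolG* is transcribed.
→ *nolG* is ON.
c-di-GMP is absent, so PurG is inactive.
Autoinducer-2 is absent, so IrpR is active.
Indole is absent, so BexC is active.
No repressor is bound and IrpR and BexC are active, so *pexT* is transcribed.
So PexT is produced and active.
No repressor is bound and PexT is active, so *temT* is transcribed.
→ *temT* is ON.
Homoserine is absent, so DovY is active.
No repressor is bound and DovY is active, so *orvQ* is transcribed.
→ *orvQ* is ON.
3 of the 3 genes are transcribed.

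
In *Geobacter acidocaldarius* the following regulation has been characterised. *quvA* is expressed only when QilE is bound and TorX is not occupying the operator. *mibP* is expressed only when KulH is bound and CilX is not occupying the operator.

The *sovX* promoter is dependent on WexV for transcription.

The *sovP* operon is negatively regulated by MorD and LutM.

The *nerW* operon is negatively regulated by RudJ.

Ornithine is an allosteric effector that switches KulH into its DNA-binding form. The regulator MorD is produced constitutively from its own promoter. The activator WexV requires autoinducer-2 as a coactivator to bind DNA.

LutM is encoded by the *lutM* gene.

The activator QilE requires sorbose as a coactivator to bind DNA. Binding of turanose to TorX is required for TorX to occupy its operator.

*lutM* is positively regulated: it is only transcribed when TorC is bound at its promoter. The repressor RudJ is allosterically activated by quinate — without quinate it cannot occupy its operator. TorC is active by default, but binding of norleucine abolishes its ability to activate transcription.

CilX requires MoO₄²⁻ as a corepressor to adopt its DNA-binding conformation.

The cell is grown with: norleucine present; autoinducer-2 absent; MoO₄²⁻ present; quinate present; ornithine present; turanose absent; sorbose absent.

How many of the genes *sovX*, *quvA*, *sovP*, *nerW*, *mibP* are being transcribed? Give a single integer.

Autoinducer-2 is absent, so WexV is inactive.
Required activator WexV is absent, so *sovX* is not transcribed.
→ *sovX* is OFF.
Turanose is absent, so TorX is inactive.
Sorbose is absent, so QilE is inactive.
Required activator QilE is absent, so *quvA* is not transcribed.
→ *quvA* is OFF.
MorD is produced constitutively and is active.
Norleucine is present, so TorC is inactive.
Required activator TorC is absent, so *lutM* is not transcribed.
So LutM is not produced.
With repressor MorD bound, *sovP* is not transcribed.
→ *sovP* is OFF.
Quinate is present, so RudJ is active.
With repressor RudJ bound, *nerW* is not transcribed.
→ *nerW* is OFF.
Ornithine is present, so KulH is active.
MoO₄²⁻ is present, so CilX is active.
With repressor CilX bound, *mibP* is not transcribed.
→ *mibP* is OFF.
0 of the 5 genes are transcribed.

0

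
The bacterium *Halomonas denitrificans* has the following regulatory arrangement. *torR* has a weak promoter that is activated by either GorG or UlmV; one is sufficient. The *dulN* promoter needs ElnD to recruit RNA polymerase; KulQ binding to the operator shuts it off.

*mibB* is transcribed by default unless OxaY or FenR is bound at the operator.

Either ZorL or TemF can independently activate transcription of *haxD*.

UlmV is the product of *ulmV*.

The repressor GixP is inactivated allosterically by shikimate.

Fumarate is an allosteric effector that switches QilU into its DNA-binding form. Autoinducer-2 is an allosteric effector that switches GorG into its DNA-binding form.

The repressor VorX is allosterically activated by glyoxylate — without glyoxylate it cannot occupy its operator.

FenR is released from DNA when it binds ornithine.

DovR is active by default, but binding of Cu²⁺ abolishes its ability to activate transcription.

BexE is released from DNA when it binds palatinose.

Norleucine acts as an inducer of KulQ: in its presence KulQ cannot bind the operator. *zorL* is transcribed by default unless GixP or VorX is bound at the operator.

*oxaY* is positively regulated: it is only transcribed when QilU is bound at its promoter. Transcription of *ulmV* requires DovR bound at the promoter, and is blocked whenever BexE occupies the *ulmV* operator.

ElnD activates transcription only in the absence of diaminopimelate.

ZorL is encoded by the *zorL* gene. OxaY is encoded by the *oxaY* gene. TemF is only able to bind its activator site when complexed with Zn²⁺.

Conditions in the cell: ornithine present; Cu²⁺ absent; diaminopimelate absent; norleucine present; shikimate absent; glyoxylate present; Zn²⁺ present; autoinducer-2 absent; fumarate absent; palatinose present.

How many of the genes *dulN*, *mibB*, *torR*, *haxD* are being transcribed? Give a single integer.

4

Norleucine is present, so KulQ is inactive.
Diaminopimelate is absent, so ElnD is active.
No repressor is bound and ElnD is active, so *dulN* is transcribed.
→ *dulN* is ON.
Fumarate is absent, so QilU is inactive.
Required activator QilU is absent, so *oxaY* is not transcribed.
So OxaY is not produced.
Ornithine is present, so FenR is inactive.
With no repressor bound, *mibB* is transcribed.
→ *mibB* is ON.
Autoinducer-2 is absent, so GorG is inactive.
Cu²⁺ is absent, so DovR is active.
Palatinose is present, so BexE is inactive.
No repressor is bound and DovR is active, so *ulmV* is transcribed.
So UlmV is produced and active.
Activator UlmV is present, so *torR* is transcribed.
→ *torR* is ON.
Shikimate is absent, so GixP is active.
Glyoxylate is present, so VorX is active.
With repressor GixP bound, *zorL* is not transcribed.
So ZorL is not produced.
Zn²⁺ is present, so TemF is active.
Activator TemF is present, so *haxD* is transcribed.
→ *haxD* is ON.
4 of the 4 genes are transcribed.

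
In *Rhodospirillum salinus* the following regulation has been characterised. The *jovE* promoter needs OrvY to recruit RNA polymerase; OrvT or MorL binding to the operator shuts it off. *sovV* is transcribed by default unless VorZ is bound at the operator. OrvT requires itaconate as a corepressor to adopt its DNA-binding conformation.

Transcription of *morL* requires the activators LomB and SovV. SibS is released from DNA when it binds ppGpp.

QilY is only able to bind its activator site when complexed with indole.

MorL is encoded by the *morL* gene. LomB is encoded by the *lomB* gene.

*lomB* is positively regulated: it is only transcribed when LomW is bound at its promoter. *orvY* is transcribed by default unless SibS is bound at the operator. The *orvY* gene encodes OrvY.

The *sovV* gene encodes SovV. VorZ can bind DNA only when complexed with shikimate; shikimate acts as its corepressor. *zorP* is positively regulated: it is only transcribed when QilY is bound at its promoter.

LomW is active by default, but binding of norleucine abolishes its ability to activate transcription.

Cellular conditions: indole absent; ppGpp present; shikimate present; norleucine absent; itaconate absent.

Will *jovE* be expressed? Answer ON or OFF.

ON

ppGpp is present, so SibS is inactive.
With no repressor bound, *orvY* is transcribed.
So OrvY is produced and active.
Itaconate is absent, so OrvT is inactive.
Norleucine is absent, so LomW is active.
No repressor is bound and LomW is active, so *lomB* is transcribed.
So LomB is produced and active.
Shikimate is present, so VorZ is active.
With repressor VorZ bound, *sovV* is not transcribed.
So SovV is not produced.
Required activator SovV is absent, so *morL* is not transcribed.
So MorL is not produced.
No repressor is bound and OrvY is active, so *jovE* is transcribed.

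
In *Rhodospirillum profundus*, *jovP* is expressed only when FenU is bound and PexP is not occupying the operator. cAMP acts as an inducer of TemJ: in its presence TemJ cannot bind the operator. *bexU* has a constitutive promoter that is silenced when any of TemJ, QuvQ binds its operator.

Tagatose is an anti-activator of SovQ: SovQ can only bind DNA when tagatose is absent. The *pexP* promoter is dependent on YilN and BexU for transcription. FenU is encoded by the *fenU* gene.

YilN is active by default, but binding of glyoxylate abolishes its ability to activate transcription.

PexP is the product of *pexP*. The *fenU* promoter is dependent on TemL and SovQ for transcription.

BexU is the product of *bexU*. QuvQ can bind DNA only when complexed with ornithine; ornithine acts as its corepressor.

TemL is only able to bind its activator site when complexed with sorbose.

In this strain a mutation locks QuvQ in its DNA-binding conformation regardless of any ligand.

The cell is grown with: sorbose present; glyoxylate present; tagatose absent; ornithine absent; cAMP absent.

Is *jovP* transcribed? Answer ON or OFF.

ON

Sorbose is present, so TemL is active.
Tagatose is absent, so SovQ is active.
No repressor is bound and TemL and SovQ are active, so *fenU* is transcribed.
So FenU is produced and active.
Glyoxylate is present, so YilN is inactive.
cAMP is absent, so TemJ is active.
QuvQ is constitutively active in this strain.
With repressor TemJ bound, *bexU* is not transcribed.
So BexU is not produced.
Required activator YilN is absent, so *pexP* is not transcribed.
So PexP is not produced.
No repressor is bound and FenU is active, so *jovP* is transcribed.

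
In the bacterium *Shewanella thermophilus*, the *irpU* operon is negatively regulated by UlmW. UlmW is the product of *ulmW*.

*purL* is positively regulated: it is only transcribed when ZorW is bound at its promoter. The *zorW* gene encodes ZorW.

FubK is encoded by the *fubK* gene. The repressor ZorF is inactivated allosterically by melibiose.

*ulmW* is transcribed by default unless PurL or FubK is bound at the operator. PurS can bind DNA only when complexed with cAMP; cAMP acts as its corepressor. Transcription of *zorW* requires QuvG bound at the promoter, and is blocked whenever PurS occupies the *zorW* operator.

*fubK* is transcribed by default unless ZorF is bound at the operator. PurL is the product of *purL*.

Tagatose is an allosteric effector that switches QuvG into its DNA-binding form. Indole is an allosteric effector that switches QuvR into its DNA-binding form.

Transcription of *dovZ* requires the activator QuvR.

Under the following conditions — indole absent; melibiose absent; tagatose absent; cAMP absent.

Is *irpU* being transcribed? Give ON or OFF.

OFF

cAMP is absent, so PurS is inactive.
Tagatose is absent, so QuvG is inactive.
Required activator QuvG is absent, so *zorW* is not transcribed.
So ZorW is not produced.
Required activator ZorW is absent, so *purL* is not transcribed.
So PurL is not produced.
Melibiose is absent, so ZorF is active.
With repressor ZorF bound, *fubK* is not transcribed.
So FubK is not produced.
With no repressor bound, *ulmW* is transcribed.
So UlmW is produced and active.
With repressor UlmW bound, *irpU* is not transcribed.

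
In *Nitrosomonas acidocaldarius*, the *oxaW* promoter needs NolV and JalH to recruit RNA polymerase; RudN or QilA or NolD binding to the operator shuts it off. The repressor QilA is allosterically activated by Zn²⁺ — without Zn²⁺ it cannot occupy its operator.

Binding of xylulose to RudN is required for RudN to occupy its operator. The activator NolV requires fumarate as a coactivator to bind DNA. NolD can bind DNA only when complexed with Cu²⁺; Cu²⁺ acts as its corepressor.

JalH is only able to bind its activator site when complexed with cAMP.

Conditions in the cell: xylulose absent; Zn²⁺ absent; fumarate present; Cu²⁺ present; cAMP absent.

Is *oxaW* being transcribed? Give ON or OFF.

Xylulose is absent, so RudN is inactive.
Fumarate is present, so NolV is active.
cAMP is absent, so JalH is inactive.
Zn²⁺ is absent, so QilA is inactive.
Cu²⁺ is present, so NolD is active.
With repressor NolD bound, *oxaW* is not transcribed.

OFF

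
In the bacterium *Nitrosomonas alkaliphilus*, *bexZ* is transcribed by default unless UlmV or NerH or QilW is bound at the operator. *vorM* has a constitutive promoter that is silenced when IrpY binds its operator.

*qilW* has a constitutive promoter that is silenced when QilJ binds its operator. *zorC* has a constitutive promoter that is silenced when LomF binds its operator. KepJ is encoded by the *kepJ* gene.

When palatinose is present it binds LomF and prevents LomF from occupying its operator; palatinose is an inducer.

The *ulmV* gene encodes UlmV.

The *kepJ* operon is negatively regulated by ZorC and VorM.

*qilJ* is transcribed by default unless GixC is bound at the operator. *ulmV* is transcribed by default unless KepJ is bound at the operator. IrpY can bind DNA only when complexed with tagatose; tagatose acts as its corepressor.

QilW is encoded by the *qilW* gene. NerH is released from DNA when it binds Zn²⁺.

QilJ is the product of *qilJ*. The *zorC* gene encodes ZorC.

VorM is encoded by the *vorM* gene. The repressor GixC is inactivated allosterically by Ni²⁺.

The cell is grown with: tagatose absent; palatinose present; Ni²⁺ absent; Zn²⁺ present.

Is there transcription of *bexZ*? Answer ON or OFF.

OFF

Palatinose is present, so LomF is inactive.
With no repressor bound, *zorC* is transcribed.
So ZorC is produced and active.
Tagatose is absent, so IrpY is inactive.
With no repressor bound, *vorM* is transcribed.
So VorM is produced and active.
With repressor ZorC bound, *kepJ* is not transcribed.
So KepJ is not produced.
With no repressor bound, *ulmV* is transcribed.
So UlmV is produced and active.
Zn²⁺ is present, so NerH is inactive.
Ni²⁺ is absent, so GixC is active.
With repressor GixC bound, *qilJ* is not transcribed.
So QilJ is not produced.
With no repressor bound, *qilW* is transcribed.
So QilW is produced and active.
With repressor UlmV bound, *bexZ* is not transcribed.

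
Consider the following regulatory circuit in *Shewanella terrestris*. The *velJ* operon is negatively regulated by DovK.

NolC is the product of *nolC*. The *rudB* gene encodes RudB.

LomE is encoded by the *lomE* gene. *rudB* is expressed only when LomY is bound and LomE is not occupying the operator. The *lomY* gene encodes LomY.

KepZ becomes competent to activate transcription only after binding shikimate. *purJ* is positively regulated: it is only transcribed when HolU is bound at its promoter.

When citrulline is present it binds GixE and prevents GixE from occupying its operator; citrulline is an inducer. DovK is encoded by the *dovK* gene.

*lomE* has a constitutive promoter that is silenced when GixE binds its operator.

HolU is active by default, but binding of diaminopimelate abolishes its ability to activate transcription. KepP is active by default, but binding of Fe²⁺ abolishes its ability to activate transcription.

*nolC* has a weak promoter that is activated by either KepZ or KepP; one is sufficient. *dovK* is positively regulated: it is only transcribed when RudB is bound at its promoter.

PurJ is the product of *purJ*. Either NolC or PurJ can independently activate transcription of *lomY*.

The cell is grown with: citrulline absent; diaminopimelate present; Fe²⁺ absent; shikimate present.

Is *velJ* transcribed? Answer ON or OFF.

Shikimate is present, so KepZ is active.
Fe²⁺ is absent, so KepP is active.
Activator KepZ is present, so *nolC* is transcribed.
So NolC is produced and active.
Diaminopimelate is present, so HolU is inactive.
Required activator HolU is absent, so *purJ* is not transcribed.
So PurJ is not produced.
Activator NolC is present, so *lomY* is transcribed.
So LomY is produced and active.
Citrulline is absent, so GixE is active.
With repressor GixE bound, *lomE* is not transcribed.
So LomE is not produced.
No repressor is bound and LomY is active, so *rudB* is transcribed.
So RudB is produced and active.
No repressor is bound and RudB is active, so *dovK* is transcribed.
So DovK is produced and active.
With repressor DovK bound, *velJ* is not transcribed.

OFF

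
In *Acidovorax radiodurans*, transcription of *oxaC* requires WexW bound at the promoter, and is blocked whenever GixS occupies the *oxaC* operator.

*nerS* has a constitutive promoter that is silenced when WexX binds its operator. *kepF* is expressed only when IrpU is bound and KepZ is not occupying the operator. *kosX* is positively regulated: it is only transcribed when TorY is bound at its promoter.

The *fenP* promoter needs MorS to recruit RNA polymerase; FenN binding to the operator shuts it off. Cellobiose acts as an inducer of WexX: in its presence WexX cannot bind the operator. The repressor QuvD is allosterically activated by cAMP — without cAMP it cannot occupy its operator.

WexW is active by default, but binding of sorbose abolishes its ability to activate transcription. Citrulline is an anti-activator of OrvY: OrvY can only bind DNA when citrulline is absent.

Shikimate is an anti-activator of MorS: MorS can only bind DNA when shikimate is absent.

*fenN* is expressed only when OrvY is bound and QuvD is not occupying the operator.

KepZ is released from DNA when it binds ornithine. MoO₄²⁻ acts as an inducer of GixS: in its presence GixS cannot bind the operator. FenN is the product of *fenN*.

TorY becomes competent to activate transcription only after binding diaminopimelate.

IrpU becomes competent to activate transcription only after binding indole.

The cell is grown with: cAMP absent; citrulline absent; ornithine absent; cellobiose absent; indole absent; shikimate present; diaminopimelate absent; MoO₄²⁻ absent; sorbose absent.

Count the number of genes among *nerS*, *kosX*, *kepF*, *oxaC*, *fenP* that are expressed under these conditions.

0

Cellobiose is absent, so WexX is active.
With repressor WexX bound, *nerS* is not transcribed.
→ *nerS* is OFF.
Diaminopimelate is absent, so TorY is inactive.
Required activator TorY is absent, so *kosX* is not transcribed.
→ *kosX* is OFF.
Indole is absent, so IrpU is inactive.
Ornithine is absent, so KepZ is active.
With repressor KepZ bound, *kepF* is not transcribed.
→ *kepF* is OFF.
Sorbose is absent, so WexW is active.
MoO₄²⁻ is absent, so GixS is active.
With repressor GixS bound, *oxaC* is not transcribed.
→ *oxaC* is OFF.
cAMP is absent, so QuvD is inactive.
Citrulline is absent, so OrvY is active.
No repressor is bound and OrvY is active, so *fenN* is transcribed.
So FenN is produced and active.
Shikimate is present, so MorS is inactive.
With repressor FenN bound, *fenP* is not transcribed.
→ *fenP* is OFF.
0 of the 5 genes are transcribed.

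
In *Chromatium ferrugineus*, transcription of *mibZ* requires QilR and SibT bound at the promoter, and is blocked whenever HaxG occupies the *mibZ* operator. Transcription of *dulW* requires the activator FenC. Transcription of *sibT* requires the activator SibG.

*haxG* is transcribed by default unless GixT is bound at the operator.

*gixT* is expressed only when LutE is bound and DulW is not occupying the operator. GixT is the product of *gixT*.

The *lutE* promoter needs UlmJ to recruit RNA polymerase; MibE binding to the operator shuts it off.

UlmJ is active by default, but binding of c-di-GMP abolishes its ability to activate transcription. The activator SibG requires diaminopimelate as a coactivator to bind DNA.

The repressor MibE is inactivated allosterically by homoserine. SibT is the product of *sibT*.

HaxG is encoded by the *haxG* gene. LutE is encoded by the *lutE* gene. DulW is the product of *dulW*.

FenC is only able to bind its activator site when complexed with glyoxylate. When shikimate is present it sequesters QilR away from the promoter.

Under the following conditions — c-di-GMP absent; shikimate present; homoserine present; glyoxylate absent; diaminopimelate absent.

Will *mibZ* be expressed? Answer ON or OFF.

Shikimate is present, so QilR is inactive.
Homoserine is present, so MibE is inactive.
c-di-GMP is absent, so UlmJ is active.
No repressor is bound and UlmJ is active, so *lutE* is transcribed.
So LutE is produced and active.
Glyoxylate is absent, so FenC is inactive.
Required activator FenC is absent, so *dulW* is not transcribed.
So DulW is not produced.
No repressor is bound and LutE is active, so *gixT* is transcribed.
So GixT is produced and active.
With repressor GixT bound, *haxG* is not transcribed.
So HaxG is not produced.
Diaminopimelate is absent, so SibG is inactive.
Required activator SibG is absent, so *sibT* is not transcribed.
So SibT is not produced.
Required activator QilR is absent, so *mibZ* is not transcribed.

OFF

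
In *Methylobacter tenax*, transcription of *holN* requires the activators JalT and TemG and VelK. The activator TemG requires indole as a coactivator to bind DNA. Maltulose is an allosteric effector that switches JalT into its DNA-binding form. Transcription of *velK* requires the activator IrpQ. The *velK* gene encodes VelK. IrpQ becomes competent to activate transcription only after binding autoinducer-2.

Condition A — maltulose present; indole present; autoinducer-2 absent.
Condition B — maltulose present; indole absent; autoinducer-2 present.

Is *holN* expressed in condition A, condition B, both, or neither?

neither

Condition A:
Maltulose is present, so JalT is active.
Indole is present, so TemG is active.
Autoinducer-2 is absent, so IrpQ is inactive.
Required activator IrpQ is absent, so *velK* is not transcribed.
So VelK is not produced.
Required activator VelK is absent, so *holN* is not transcribed.
→ *holN* is OFF in A.
Condition B:
Maltulose is present, so JalT is active.
Indole is absent, so TemG is inactive.
Autoinducer-2 is present, so IrpQ is active.
No repressor is bound and IrpQ is active, so *velK* is transcribed.
So VelK is produced and active.
Required activator TemG is absent, so *holN* is not transcribed.
→ *holN* is OFF in B.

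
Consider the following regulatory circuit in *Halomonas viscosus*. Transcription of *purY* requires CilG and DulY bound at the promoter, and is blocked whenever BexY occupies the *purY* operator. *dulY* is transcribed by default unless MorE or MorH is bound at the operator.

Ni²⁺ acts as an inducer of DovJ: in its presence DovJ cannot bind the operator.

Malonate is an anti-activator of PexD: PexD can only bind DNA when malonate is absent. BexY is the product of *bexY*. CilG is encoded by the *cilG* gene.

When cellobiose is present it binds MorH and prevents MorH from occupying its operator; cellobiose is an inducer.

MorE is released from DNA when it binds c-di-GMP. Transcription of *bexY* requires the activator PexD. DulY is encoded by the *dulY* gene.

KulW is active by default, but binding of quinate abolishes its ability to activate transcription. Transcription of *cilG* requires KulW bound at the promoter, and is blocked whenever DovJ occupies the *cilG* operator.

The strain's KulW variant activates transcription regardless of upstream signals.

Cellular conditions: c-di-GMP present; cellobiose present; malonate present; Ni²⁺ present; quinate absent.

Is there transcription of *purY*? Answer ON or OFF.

ON

Ni²⁺ is present, so DovJ is inactive.
KulW is constitutively active in this strain.
No repressor is bound and KulW is active, so *cilG* is transcribed.
So CilG is produced and active.
Malonate is present, so PexD is inactive.
Required activator PexD is absent, so *bexY* is not transcribed.
So BexY is not produced.
c-di-GMP is present, so MorE is inactive.
Cellobiose is present, so MorH is inactive.
With no repressor bound, *dulY* is transcribed.
So DulY is produced and active.
No repressor is bound and CilG and DulY are active, so *purY* is transcribed.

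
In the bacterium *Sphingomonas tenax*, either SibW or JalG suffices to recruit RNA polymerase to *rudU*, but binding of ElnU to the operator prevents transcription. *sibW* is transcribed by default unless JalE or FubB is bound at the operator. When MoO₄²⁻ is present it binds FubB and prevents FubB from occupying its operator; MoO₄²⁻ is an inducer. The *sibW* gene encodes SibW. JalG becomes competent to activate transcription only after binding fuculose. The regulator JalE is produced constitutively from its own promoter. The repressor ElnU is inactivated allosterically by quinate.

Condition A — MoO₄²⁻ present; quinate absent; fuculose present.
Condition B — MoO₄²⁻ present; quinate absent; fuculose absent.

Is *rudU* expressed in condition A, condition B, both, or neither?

neither

Condition A:
JalE is produced constitutively and is active.
MoO₄²⁻ is present, so FubB is inactive.
With repressor JalE bound, *sibW* is not transcribed.
So SibW is not produced.
Quinate is absent, so ElnU is active.
Fuculose is present, so JalG is active.
With repressor ElnU bound, *rudU* is not transcribed.
→ *rudU* is OFF in A.
Condition B:
JalE is produced constitutively and is active.
MoO₄²⁻ is present, so FubB is inactive.
With repressor JalE bound, *sibW* is not transcribed.
So SibW is not produced.
Quinate is absent, so ElnU is active.
Fuculose is absent, so JalG is inactive.
With repressor ElnU bound, *rudU* is not transcribed.
→ *rudU* is OFF in B.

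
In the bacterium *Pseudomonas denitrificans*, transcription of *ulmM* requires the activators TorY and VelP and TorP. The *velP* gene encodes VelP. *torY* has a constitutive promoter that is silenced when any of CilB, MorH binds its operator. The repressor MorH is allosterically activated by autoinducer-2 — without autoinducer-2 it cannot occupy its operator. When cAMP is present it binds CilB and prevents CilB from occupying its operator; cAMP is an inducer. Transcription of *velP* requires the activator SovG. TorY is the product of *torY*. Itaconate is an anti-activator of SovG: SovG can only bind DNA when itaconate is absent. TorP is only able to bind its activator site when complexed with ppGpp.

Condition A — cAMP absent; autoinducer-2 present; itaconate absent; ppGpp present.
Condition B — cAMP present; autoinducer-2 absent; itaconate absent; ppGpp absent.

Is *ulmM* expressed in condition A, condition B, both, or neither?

Condition A:
cAMP is absent, so CilB is active.
Autoinducer-2 is present, so MorH is active.
With repressor CilB bound, *torY* is not transcribed.
So TorY is not produced.
Itaconate is absent, so SovG is active.
No repressor is bound and SovG is active, so *velP* is transcribed.
So VelP is produced and active.
ppGpp is present, so TorP is active.
Required activator TorY is absent, so *ulmM* is not transcribed.
→ *ulmM* is OFF in A.
Condition B:
cAMP is present, so CilB is inactive.
Autoinducer-2 is absent, so MorH is inactive.
With no repressor bound, *torY* is transcribed.
So TorY is produced and active.
Itaconate is absent, so SovG is active.
No repressor is bound and SovG is active, so *velP* is transcribed.
So VelP is produced and active.
ppGpp is absent, so TorP is inactive.
Required activator TorP is absent, so *ulmM* is not transcribed.
→ *ulmM* is OFF in B.

neither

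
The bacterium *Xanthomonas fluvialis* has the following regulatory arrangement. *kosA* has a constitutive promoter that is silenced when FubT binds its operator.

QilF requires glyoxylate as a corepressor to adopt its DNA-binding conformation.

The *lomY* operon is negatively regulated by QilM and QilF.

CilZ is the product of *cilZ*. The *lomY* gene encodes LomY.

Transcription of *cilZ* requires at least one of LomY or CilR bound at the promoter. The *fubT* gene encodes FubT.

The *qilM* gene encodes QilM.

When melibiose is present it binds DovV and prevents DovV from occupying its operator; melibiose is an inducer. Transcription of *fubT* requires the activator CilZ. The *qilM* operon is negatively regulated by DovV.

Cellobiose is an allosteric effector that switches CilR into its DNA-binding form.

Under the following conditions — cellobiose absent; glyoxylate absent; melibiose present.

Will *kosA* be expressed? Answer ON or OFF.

ON

Melibiose is present, so DovV is inactive.
With no repressor bound, *qilM* is transcribed.
So QilM is produced and active.
Glyoxylate is absent, so QilF is inactive.
With repressor QilM bound, *lomY* is not transcribed.
So LomY is not produced.
Cellobiose is absent, so CilR is inactive.
No activator is available at the *cilZ* promoter, so *cilZ* is not transcribed.
So CilZ is not produced.
Required activator CilZ is absent, so *fubT* is not transcribed.
So FubT is not produced.
With no repressor bound, *kosA* is transcribed.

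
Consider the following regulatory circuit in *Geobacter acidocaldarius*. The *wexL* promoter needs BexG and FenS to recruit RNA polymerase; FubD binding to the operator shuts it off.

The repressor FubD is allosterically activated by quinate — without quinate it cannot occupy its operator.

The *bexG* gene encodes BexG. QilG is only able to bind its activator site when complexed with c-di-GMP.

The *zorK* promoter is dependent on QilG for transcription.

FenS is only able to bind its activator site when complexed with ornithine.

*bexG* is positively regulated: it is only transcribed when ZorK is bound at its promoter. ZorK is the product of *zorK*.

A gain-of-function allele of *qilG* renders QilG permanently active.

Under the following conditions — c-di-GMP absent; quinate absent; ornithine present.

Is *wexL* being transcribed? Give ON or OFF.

Quinate is absent, so FubD is inactive.
QilG is constitutively active in this strain.
No repressor is bound and QilG is active, so *zorK* is transcribed.
So ZorK is produced and active.
No repressor is bound and ZorK is active, so *bexG* is transcribed.
So BexG is produced and active.
Ornithine is present, so FenS is active.
No repressor is bound and BexG and FenS are active, so *wexL* is transcribed.

ON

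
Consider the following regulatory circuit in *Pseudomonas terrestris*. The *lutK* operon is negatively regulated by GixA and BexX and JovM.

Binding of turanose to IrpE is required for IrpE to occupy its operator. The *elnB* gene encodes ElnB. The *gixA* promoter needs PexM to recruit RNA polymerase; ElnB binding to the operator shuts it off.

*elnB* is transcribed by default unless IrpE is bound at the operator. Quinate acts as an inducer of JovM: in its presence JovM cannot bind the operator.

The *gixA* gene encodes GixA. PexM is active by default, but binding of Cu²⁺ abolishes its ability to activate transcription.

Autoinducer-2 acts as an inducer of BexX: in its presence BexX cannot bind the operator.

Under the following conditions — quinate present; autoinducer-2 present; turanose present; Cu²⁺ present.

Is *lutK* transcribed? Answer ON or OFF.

Cu²⁺ is present, so PexM is inactive.
Turanose is present, so IrpE is active.
With repressor IrpE bound, *elnB* is not transcribed.
So ElnB is not produced.
Required activator PexM is absent, so *gixA* is not transcribed.
So GixA is not produced.
Autoinducer-2 is present, so BexX is inactive.
Quinate is present, so JovM is inactive.
With no repressor bound, *lutK* is transcribed.

ON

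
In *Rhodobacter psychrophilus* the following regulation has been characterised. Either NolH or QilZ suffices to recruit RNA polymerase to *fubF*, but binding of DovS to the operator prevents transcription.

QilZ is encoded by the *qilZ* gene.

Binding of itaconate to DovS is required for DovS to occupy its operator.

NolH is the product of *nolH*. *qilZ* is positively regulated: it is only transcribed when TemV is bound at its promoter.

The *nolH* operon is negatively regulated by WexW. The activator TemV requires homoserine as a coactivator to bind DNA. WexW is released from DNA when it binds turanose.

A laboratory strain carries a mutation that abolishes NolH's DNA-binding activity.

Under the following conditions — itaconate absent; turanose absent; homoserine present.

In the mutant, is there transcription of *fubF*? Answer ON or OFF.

NolH is non-functional in this strain, so it has no effect.
Itaconate is absent, so DovS is inactive.
Homoserine is present, so TemV is active.
No repressor is bound and TemV is active, so *qilZ* is transcribed.
So QilZ is produced and active.
Activator QilZ is present, so *fubF* is transcribed.

ON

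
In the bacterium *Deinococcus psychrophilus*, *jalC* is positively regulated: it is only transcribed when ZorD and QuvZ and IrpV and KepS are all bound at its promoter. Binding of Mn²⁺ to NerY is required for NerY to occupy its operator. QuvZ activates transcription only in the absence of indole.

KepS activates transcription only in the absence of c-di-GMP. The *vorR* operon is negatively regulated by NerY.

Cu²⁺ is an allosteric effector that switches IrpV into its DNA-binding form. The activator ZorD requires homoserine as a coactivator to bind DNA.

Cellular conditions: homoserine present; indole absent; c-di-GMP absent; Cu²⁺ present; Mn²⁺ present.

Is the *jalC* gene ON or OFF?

Homoserine is present, so ZorD is active.
Indole is absent, so QuvZ is active.
Cu²⁺ is present, so IrpV is active.
c-di-GMP is absent, so KepS is active.
No repressor is bound and ZorD and QuvZ and IrpV and KepS are active, so *jalC* is transcribed.

ON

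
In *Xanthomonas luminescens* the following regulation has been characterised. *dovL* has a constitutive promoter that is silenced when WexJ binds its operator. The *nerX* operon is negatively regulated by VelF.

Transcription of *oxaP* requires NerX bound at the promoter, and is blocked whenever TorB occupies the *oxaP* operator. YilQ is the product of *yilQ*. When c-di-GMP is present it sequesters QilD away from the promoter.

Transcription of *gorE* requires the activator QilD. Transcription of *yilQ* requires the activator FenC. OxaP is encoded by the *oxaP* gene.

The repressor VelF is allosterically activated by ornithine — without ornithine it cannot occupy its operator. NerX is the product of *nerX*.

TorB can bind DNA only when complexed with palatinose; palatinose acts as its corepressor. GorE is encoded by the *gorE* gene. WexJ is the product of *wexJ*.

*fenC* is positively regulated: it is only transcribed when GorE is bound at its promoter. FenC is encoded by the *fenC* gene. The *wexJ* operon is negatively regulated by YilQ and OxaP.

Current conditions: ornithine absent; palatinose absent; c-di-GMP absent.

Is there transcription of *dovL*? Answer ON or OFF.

ON

c-di-GMP is absent, so QilD is active.
No repressor is bound and QilD is active, so *gorE* is transcribed.
So GorE is produced and active.
No repressor is bound and GorE is active, so *fenC* is transcribed.
So FenC is produced and active.
No repressor is bound and FenC is active, so *yilQ* is transcribed.
So YilQ is produced and active.
Ornithine is absent, so VelF is inactive.
With no repressor bound, *nerX* is transcribed.
So NerX is produced and active.
Palatinose is absent, so TorB is inactive.
No repressor is bound and NerX is active, so *oxaP* is transcribed.
So OxaP is produced and active.
With repressor YilQ bound, *wexJ* is not transcribed.
So WexJ is not produced.
With no repressor bound, *dovL* is transcribed.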